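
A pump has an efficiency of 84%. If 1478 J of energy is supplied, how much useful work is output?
W_out = η·W_in = 0.84·1478 = 1241.52 J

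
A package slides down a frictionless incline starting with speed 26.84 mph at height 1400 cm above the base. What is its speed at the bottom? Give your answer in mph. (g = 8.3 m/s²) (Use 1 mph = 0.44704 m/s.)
Convert to SI: v₀ = 11.9986 m/s, h = 14.0 m
½mv₀² + mgh = ½mv² ⇒ v = √(v₀² + 2gh) = √(11.9986² + 2·8.3·14.0) = 19.4001 m/s = 43.4 mph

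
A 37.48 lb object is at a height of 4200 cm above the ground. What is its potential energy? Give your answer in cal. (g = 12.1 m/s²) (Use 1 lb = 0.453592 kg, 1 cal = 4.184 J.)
Convert to SI: m = 17.0006 kg, h = 42.0 m
PE = mgh = (17.0006)(12.1)(42.0) = 8639.72 J = 2065 cal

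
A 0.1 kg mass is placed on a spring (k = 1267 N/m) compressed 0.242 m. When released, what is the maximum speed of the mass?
½kx² = ½mv² ⇒ v = x√(k/m) = (0.242)√(1267/0.1) = 27.24 m/s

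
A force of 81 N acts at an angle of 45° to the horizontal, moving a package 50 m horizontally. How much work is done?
W = F·d·cosθ = (81)(50)cos(45°) = 2864 J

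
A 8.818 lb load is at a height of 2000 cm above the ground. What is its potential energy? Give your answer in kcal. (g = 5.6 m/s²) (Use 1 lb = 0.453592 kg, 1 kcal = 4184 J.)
Convert to SI: m = 3.99977 kg, h = 20.0 m
PE = mgh = (3.99977)(5.6)(20.0) = 447.975 J = 0.1071 kcal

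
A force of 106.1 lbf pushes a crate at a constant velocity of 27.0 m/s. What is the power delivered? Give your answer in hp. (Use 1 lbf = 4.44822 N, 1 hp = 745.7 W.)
Convert to SI: F = 471.956 N, v = 27.0 m/s
P = Fv = (471.956)(27.0) = 12742.8 W = 17.09 hp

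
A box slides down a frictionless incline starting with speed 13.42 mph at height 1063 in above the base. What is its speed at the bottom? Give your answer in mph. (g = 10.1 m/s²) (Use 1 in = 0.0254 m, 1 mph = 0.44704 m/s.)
Convert to SI: v₀ = 5.99928 m/s, h = 27.0002 m
½mv₀² + mgh = ½mv² ⇒ v = √(v₀² + 2gh) = √(5.99928² + 2·10.1·27.0002) = 24.1121 m/s = 53.94 mph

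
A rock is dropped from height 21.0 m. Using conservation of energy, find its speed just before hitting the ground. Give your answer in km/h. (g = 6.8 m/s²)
mgh = ½mv² ⇒ v = √(2gh) = √(2·6.8·21.0) = 16.8997 m/s = 60.84 km/h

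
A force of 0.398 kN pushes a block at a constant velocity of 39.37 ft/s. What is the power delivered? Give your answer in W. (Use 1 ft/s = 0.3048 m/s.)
Convert to SI: F = 398.0 N, v = 12.0 m/s
P = Fv = (398.0)(12.0) = 4776 W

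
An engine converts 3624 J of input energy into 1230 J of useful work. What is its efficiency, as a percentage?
η = W_out/W_in = 1230/3624 = 33.94%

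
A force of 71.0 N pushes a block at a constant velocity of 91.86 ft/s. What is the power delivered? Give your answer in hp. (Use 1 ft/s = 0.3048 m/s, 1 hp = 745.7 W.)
Convert to SI: F = 71.0 N, v = 27.9989 m/s
P = Fv = (71.0)(27.9989) = 1987.92 W = 2.666 hp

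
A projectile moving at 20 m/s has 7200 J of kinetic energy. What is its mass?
m = 2·KE/v² = 2·7200/(20)² = 36.0 kg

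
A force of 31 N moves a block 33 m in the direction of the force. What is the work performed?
W = F·d = (31)(33) = 1023 J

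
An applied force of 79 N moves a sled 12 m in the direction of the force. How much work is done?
W = F·d = (79)(12) = 948.0 J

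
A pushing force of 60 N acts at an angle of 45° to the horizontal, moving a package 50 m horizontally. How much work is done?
W = F·d·cosθ = (60)(50)cos(45°) = 2121 J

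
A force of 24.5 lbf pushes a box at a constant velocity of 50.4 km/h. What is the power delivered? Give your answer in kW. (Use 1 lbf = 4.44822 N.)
Convert to SI: F = 108.981 N, v = 14.0 m/s
P = Fv = (108.981)(14.0) = 1525.74 W = 1.526 kW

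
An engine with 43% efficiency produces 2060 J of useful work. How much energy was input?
W_in = W_out/η = 2060/0.43 = 4791 J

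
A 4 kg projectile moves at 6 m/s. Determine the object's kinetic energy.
KE = ½mv² = ½(4)(6)² = 72.0 J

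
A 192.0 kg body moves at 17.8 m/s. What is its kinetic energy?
KE = ½mv² = ½(192.0)(17.8)² = 30420 J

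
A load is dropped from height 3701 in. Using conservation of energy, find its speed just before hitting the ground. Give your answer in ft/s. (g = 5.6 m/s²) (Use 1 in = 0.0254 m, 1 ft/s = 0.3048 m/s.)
Convert to SI: h = 94.0054 m
mgh = ½mv² ⇒ v = √(2gh) = √(2·5.6·94.0054) = 32.4478 m/s = 106.5 ft/s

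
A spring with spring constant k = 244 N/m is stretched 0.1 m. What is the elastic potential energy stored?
PE = ½kx² = ½(244)(0.1)² = 1.22 J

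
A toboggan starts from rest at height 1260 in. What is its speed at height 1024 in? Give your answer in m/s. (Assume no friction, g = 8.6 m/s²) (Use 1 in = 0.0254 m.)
Convert to SI: h₁−h₂ = 5.9944 m
mgh₁ = mgh₂ + ½mv² ⇒ v = √(2g(h₁−h₂)) = √(2·8.6·5.9944) = 10.15 m/s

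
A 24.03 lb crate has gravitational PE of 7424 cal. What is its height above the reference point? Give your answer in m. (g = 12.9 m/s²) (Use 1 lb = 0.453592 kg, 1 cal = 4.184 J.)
Convert to SI: m = 10.8998 kg, PE = 31062.0 J
h = PE/(mg) = 31062.0/(10.8998·12.9) = 220.9 m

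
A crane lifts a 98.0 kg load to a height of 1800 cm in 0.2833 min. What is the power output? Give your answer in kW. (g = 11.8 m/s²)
Convert to SI: m = 98.0 kg, h = 18.0 m, t = 16.998 s
P = mgh/t = (98.0)(11.8)(18.0)/16.998 = 1224.57 W = 1.225 kW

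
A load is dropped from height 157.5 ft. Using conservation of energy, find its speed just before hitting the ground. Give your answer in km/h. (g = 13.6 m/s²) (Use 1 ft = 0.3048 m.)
Convert to SI: h = 48.006 m
mgh = ½mv² ⇒ v = √(2gh) = √(2·13.6·48.006) = 36.1353 m/s = 130.1 km/h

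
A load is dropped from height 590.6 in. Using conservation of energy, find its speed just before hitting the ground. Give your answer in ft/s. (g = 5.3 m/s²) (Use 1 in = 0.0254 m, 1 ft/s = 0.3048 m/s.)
Convert to SI: h = 15.0012 m
mgh = ½mv² ⇒ v = √(2gh) = √(2·5.3·15.0012) = 12.61 m/s = 41.37 ft/s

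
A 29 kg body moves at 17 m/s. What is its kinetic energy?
KE = ½mv² = ½(29)(17)² = 4190.5 J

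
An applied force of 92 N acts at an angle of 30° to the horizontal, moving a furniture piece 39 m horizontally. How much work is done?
W = F·d·cosθ = (92)(39)cos(30°) = 3107 J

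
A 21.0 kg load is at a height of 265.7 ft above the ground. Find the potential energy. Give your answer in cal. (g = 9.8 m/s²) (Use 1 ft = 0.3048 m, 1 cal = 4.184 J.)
Convert to SI: m = 21.0 kg, h = 80.9854 m
PE = mgh = (21.0)(9.8)(80.9854) = 16666.8 J = 3983 cal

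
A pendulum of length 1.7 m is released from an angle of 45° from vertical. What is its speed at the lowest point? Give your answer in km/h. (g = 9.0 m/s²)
h = L(1 − cosθ) = 1.7(1 − cos45°) = 0.497918 m
v = √(2gh) = √(2·9.0·0.497918) = 2.99375 m/s = 10.78 km/h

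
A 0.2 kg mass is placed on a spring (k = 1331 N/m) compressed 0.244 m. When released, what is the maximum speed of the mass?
½kx² = ½mv² ⇒ v = x√(k/m) = (0.244)√(1331/0.2) = 19.91 m/s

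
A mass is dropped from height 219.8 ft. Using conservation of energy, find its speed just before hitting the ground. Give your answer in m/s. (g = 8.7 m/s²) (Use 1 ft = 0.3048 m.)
Convert to SI: h = 66.995 m
mgh = ½mv² ⇒ v = √(2gh) = √(2·8.7·66.995) = 34.14 m/s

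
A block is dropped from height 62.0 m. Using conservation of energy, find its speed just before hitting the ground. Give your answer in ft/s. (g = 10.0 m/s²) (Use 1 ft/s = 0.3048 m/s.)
mgh = ½mv² ⇒ v = √(2gh) = √(2·10.0·62.0) = 35.2136 m/s = 115.5 ft/s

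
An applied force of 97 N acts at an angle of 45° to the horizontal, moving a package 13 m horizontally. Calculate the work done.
W = F·d·cosθ = (97)(13)cos(45°) = 891.7 J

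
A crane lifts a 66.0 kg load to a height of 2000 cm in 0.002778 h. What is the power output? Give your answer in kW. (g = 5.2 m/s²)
Convert to SI: m = 66.0 kg, h = 20.0 m, t = 10.0008 s
P = mgh/t = (66.0)(5.2)(20.0)/10.0008 = 686.345 W = 0.6863 kW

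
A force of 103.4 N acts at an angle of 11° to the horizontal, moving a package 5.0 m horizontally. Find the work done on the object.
W = F·d·cosθ = (103.4)(5.0)cos(11°) = 507.5 J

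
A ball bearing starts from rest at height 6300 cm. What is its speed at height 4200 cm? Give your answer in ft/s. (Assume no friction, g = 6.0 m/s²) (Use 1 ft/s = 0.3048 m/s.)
Convert to SI: h₁−h₂ = 21.0 m
mgh₁ = mgh₂ + ½mv² ⇒ v = √(2g(h₁−h₂)) = √(2·6.0·21.0) = 15.8745 m/s = 52.08 ft/s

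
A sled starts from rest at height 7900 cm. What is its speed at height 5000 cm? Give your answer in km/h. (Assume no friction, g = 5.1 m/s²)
Convert to SI: h₁−h₂ = 29.0 m
mgh₁ = mgh₂ + ½mv² ⇒ v = √(2g(h₁−h₂)) = √(2·5.1·29.0) = 17.1988 m/s = 61.92 km/h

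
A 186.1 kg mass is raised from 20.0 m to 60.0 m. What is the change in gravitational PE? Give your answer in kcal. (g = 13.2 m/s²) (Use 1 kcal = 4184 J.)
ΔPE = mgΔh = (186.1)(13.2)(40.0) = 98260.8 J = 23.48 kcal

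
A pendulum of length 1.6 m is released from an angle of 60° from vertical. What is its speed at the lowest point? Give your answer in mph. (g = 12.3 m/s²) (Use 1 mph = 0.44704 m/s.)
h = L(1 − cosθ) = 1.6(1 − cos60°) = 0.8 m
v = √(2gh) = √(2·12.3·0.8) = 4.43621 m/s = 9.924 mph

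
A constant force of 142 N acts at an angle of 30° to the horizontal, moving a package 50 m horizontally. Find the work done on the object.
W = F·d·cosθ = (142)(50)cos(30°) = 6149 J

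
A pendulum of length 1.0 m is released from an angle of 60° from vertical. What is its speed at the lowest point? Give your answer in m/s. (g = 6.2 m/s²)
h = L(1 − cosθ) = 1.0(1 − cos60°) = 0.5 m
v = √(2gh) = √(2·6.2·0.5) = 2.49 m/s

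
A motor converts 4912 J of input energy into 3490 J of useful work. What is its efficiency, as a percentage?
η = W_out/W_in = 3490/4912 = 71.05%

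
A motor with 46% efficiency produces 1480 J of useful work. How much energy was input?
W_in = W_out/η = 1480/0.46 = 3217 J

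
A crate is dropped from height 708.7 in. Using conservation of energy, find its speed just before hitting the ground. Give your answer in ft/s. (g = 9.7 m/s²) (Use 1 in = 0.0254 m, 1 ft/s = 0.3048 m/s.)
Convert to SI: h = 18.001 m
mgh = ½mv² ⇒ v = √(2gh) = √(2·9.7·18.001) = 18.6874 m/s = 61.31 ft/s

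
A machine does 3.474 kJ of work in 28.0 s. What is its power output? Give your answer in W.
Convert to SI: W = 3474.0 J, t = 28.0 s
P = W/t = 3474.0/28.0 = 124.1 W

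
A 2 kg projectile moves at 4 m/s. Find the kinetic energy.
KE = ½mv² = ½(2)(4)² = 16.0 J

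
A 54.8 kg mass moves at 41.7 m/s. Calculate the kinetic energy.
KE = ½mv² = ½(54.8)(41.7)² = 47650 J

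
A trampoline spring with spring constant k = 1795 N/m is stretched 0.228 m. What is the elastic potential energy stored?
PE = ½kx² = ½(1795)(0.228)² = 46.66 J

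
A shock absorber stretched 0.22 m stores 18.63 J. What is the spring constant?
k = 2·PE/x² = 2·18.63/(0.22)² = 769.8 N/m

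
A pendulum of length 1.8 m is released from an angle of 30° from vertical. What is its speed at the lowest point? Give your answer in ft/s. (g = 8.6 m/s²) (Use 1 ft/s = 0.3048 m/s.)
h = L(1 − cosθ) = 1.8(1 − cos30°) = 0.241154 m
v = √(2gh) = √(2·8.6·0.241154) = 2.03663 m/s = 6.682 ft/s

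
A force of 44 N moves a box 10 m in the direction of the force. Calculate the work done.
W = F·d = (44)(10) = 440.0 J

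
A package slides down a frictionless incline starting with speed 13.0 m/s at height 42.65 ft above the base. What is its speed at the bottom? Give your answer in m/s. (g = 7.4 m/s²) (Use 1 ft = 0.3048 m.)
Convert to SI: v₀ = 13.0 m/s, h = 12.9997 m
½mv₀² + mgh = ½mv² ⇒ v = √(v₀² + 2gh) = √(13.0² + 2·7.4·12.9997) = 19.01 m/s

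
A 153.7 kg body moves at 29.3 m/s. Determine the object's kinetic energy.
KE = ½mv² = ½(153.7)(29.3)² = 65970 J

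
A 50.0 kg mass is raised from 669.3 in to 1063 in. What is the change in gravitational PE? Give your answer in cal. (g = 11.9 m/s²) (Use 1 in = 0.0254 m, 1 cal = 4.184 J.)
Convert to SI: m = 50.0 kg, Δh = 9.99998 m
ΔPE = mgΔh = (50.0)(11.9)(9.99998) = 5949.99 J = 1422 cal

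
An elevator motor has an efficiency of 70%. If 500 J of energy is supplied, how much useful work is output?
W_out = η·W_in = 0.7·500 = 350.0 J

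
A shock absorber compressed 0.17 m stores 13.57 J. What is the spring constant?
k = 2·PE/x² = 2·13.57/(0.17)² = 939.1 N/m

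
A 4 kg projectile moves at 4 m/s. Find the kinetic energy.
KE = ½mv² = ½(4)(4)² = 32.0 J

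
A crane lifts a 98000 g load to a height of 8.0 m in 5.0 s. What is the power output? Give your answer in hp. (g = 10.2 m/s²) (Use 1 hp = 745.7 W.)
Convert to SI: m = 98.0 kg, h = 8.0 m, t = 5.0 s
P = mgh/t = (98.0)(10.2)(8.0)/5.0 = 1599.36 W = 2.145 hp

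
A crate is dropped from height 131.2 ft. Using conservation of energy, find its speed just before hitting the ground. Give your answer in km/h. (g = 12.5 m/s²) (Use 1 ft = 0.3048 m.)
Convert to SI: h = 39.9898 m
mgh = ½mv² ⇒ v = √(2gh) = √(2·12.5·39.9898) = 31.6187 m/s = 113.8 km/h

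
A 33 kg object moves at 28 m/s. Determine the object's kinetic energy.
KE = ½mv² = ½(33)(28)² = 12936.0 J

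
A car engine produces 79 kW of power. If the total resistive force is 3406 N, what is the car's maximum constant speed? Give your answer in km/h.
P = Fv ⇒ v = P/F = 79000 W/3406.0 N = 23.1944 m/s = 83.5 km/h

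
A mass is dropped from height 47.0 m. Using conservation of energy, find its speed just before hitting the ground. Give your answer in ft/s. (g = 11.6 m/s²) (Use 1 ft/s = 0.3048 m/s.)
mgh = ½mv² ⇒ v = √(2gh) = √(2·11.6·47.0) = 33.0212 m/s = 108.3 ft/s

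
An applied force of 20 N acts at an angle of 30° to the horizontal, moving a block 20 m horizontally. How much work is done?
W = F·d·cosθ = (20)(20)cos(30°) = 346.4 J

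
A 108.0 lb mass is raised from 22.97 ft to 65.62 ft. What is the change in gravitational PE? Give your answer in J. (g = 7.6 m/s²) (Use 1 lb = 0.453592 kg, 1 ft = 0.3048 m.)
Convert to SI: m = 48.9879 kg, Δh = 12.9997 m
ΔPE = mgΔh = (48.9879)(7.6)(12.9997) = 4840 J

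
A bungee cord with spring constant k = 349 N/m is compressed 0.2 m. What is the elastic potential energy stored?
PE = ½kx² = ½(349)(0.2)² = 6.98 J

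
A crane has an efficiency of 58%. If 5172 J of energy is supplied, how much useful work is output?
W_out = η·W_in = 0.58·5172 = 2999.76 J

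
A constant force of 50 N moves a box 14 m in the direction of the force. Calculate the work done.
W = F·d = (50)(14) = 700.0 J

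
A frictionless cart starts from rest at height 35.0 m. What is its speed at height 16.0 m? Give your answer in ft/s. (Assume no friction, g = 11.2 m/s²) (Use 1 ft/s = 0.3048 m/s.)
mgh₁ = mgh₂ + ½mv² ⇒ v = √(2g(h₁−h₂)) = √(2·11.2·19.0) = 20.6301 m/s = 67.68 ft/s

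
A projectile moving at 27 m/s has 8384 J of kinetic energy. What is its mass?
m = 2·KE/v² = 2·8384/(27)² = 23.0 kg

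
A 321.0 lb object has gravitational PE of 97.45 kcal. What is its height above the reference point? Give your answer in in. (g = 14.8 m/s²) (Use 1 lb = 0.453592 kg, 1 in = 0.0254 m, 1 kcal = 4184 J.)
Convert to SI: m = 145.603 kg, PE = 407731 J
h = PE/(mg) = 407731/(145.603·14.8) = 189.209 m = 7449 in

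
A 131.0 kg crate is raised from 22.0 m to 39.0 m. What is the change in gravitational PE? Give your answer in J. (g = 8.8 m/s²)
ΔPE = mgΔh = (131.0)(8.8)(17.0) = 19600 J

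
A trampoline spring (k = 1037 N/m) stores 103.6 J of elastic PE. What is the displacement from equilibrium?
x = √(2·PE/k) = √(2·103.6/1037) = 0.447 m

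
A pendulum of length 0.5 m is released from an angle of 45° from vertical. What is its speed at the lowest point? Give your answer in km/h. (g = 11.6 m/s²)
h = L(1 − cosθ) = 0.5(1 − cos45°) = 0.146447 m
v = √(2gh) = √(2·11.6·0.146447) = 1.84325 m/s = 6.636 km/h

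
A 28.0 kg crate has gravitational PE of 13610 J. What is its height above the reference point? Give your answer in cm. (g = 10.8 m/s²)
h = PE/(mg) = 13610.0/(28.0·10.8) = 45.0066 m = 4501 cm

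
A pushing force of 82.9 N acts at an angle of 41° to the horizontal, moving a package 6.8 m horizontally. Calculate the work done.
W = F·d·cosθ = (82.9)(6.8)cos(41°) = 425.4 J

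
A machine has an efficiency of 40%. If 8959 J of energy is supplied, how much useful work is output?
W_out = η·W_in = 0.4·8959 = 3583.6 J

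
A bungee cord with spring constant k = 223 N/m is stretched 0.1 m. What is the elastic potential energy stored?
PE = ½kx² = ½(223)(0.1)² = 1.115 J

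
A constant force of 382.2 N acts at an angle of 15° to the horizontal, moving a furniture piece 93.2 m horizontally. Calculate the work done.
W = F·d·cosθ = (382.2)(93.2)cos(15°) = 34410 J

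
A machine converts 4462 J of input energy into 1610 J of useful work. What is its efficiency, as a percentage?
η = W_out/W_in = 1610/4462 = 36.08%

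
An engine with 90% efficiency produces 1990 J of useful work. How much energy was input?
W_in = W_out/η = 1990/0.9 = 2211 J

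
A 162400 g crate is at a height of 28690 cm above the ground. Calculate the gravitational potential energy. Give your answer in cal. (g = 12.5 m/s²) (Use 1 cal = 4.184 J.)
Convert to SI: m = 162.4 kg, h = 286.9 m
PE = mgh = (162.4)(12.5)(286.9) = 582407 J = 139200 cal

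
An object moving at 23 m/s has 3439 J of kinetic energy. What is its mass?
m = 2·KE/v² = 2·3439/(23)² = 13.0 kg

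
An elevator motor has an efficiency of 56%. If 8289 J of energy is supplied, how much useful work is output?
W_out = η·W_in = 0.56·8289 = 4641.84 J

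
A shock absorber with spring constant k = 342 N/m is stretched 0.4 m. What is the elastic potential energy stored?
PE = ½kx² = ½(342)(0.4)² = 27.36 J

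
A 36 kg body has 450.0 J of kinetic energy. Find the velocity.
v = √(2·KE/m) = √(2·450.0/36) = 5.0 m/s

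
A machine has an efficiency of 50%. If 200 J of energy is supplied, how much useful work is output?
W_out = η·W_in = 0.5·200 = 100.0 J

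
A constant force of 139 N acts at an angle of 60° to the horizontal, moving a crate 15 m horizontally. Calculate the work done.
W = F·d·cosθ = (139)(15)cos(60°) = 1043 J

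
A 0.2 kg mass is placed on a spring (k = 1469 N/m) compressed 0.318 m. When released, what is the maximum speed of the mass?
½kx² = ½mv² ⇒ v = x√(k/m) = (0.318)√(1469/0.2) = 27.25 m/s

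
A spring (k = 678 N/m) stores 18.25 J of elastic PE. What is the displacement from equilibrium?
x = √(2·PE/k) = √(2·18.25/678) = 0.232 m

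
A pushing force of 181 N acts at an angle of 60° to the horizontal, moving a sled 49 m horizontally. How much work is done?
W = F·d·cosθ = (181)(49)cos(60°) = 4435 J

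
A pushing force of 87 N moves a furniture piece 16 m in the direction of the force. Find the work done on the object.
W = F·d = (87)(16) = 1392 J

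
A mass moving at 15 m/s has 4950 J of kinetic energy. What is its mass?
m = 2·KE/v² = 2·4950/(15)² = 44.0 kg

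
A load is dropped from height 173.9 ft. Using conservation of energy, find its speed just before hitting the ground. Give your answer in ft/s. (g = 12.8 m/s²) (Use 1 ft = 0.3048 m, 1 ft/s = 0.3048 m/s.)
Convert to SI: h = 53.0047 m
mgh = ½mv² ⇒ v = √(2gh) = √(2·12.8·53.0047) = 36.8364 m/s = 120.9 ft/s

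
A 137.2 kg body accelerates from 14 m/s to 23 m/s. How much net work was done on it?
W = ΔKE = ½m(v₂² − v₁²) = ½(137.2)(23² − 14²) = 22843.8 J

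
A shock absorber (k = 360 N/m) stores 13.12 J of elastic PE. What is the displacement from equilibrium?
x = √(2·PE/k) = √(2·13.12/360) = 0.27 m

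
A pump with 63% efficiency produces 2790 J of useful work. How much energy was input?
W_in = W_out/η = 2790/0.63 = 4429 J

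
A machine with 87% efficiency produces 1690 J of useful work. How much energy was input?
W_in = W_out/η = 1690/0.87 = 1943 J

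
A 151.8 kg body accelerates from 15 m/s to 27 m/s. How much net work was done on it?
W = ΔKE = ½m(v₂² − v₁²) = ½(151.8)(27² − 15²) = 38253.6 J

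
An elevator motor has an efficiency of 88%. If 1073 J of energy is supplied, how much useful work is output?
W_out = η·W_in = 0.88·1073 = 944.24 J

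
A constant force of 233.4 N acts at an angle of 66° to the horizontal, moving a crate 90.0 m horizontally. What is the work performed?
W = F·d·cosθ = (233.4)(90.0)cos(66°) = 8544 J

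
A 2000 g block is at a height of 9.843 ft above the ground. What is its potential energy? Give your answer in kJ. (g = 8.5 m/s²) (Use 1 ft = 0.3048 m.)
Convert to SI: m = 2.0 kg, h = 3.00015 m
PE = mgh = (2.0)(8.5)(3.00015) = 51.0025 J = 0.051 kJ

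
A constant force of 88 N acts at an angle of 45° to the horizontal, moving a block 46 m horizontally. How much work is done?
W = F·d·cosθ = (88)(46)cos(45°) = 2862 J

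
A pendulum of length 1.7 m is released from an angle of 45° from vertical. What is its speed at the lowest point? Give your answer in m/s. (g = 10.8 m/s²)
h = L(1 − cosθ) = 1.7(1 − cos45°) = 0.497918 m
v = √(2gh) = √(2·10.8·0.497918) = 3.279 m/s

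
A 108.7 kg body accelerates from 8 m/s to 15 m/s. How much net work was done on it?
W = ΔKE = ½m(v₂² − v₁²) = ½(108.7)(15² − 8²) = 8750.35 J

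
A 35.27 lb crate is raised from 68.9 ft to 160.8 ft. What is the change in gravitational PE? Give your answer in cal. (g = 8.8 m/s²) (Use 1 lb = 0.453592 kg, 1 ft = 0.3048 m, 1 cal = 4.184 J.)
Convert to SI: m = 15.9982 kg, Δh = 28.0111 m
ΔPE = mgΔh = (15.9982)(8.8)(28.0111) = 3943.52 J = 942.5 cal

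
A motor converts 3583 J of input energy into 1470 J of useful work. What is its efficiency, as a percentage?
η = W_out/W_in = 1470/3583 = 41.03%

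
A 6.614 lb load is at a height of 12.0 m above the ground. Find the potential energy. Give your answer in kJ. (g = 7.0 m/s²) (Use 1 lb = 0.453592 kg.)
Convert to SI: m = 3.00006 kg, h = 12.0 m
PE = mgh = (3.00006)(7.0)(12.0) = 252.005 J = 0.252 kJ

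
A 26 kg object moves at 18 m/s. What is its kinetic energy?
KE = ½mv² = ½(26)(18)² = 4212.0 J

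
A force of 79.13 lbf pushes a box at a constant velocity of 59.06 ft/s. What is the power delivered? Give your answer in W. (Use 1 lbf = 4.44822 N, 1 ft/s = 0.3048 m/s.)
Convert to SI: F = 351.988 N, v = 18.0015 m/s
P = Fv = (351.988)(18.0015) = 6336 W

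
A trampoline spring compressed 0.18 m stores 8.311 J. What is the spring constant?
k = 2·PE/x² = 2·8.311/(0.18)² = 513.0 N/m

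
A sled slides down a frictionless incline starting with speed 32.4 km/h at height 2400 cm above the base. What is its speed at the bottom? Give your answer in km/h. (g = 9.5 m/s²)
Convert to SI: v₀ = 9.0 m/s, h = 24.0 m
½mv₀² + mgh = ½mv² ⇒ v = √(v₀² + 2gh) = √(9.0² + 2·9.5·24.0) = 23.1733 m/s = 83.42 km/h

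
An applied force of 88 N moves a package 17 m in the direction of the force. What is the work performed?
W = F·d = (88)(17) = 1496 J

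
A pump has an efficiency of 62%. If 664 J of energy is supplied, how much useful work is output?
W_out = η·W_in = 0.62·664 = 411.68 J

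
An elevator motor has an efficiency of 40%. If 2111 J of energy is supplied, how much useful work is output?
W_out = η·W_in = 0.4·2111 = 844.4 J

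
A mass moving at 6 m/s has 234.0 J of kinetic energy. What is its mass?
m = 2·KE/v² = 2·234.0/(6)² = 13.0 kg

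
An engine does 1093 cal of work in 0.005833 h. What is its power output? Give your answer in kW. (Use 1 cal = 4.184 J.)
Convert to SI: W = 4573.11 J, t = 20.9988 s
P = W/t = 4573.11/20.9988 = 217.78 W = 0.2178 kW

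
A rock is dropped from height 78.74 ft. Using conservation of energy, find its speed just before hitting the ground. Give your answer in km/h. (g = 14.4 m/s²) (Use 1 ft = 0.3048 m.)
Convert to SI: h = 24.0 m
mgh = ½mv² ⇒ v = √(2gh) = √(2·14.4·24.0) = 26.2907 m/s = 94.65 km/h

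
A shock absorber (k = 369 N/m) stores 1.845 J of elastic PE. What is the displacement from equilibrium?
x = √(2·PE/k) = √(2·1.845/369) = 0.1 m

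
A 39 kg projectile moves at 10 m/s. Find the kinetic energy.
KE = ½mv² = ½(39)(10)² = 1950.0 J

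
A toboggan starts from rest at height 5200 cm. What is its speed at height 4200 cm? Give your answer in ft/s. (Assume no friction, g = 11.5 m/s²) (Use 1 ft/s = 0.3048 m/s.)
Convert to SI: h₁−h₂ = 10.0 m
mgh₁ = mgh₂ + ½mv² ⇒ v = √(2g(h₁−h₂)) = √(2·11.5·10.0) = 15.1658 m/s = 49.76 ft/s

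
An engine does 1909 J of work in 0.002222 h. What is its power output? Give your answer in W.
Convert to SI: W = 1909.0 J, t = 7.9992 s
P = W/t = 1909.0/7.9992 = 238.6 W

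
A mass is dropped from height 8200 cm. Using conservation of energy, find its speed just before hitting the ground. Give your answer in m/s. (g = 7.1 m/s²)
Convert to SI: h = 82.0 m
mgh = ½mv² ⇒ v = √(2gh) = √(2·7.1·82.0) = 34.12 m/s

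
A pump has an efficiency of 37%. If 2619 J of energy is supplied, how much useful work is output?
W_out = η·W_in = 0.37·2619 = 969.03 J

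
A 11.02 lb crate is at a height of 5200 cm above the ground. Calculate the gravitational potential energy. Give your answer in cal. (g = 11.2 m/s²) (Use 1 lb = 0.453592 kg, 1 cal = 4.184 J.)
Convert to SI: m = 4.99858 kg, h = 52.0 m
PE = mgh = (4.99858)(11.2)(52.0) = 2911.18 J = 695.8 cal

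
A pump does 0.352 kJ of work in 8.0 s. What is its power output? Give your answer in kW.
Convert to SI: W = 352.0 J, t = 8.0 s
P = W/t = 352.0/8.0 = 44.0 W = 0.044 kW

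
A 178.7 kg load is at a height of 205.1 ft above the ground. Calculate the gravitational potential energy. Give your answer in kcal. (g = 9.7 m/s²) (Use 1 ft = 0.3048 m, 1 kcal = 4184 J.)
Convert to SI: m = 178.7 kg, h = 62.5145 m
PE = mgh = (178.7)(9.7)(62.5145) = 108362 J = 25.9 kcal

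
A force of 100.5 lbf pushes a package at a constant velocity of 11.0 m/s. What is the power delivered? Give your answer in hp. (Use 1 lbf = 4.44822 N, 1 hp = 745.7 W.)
Convert to SI: F = 447.046 N, v = 11.0 m/s
P = Fv = (447.046)(11.0) = 4917.51 W = 6.594 hp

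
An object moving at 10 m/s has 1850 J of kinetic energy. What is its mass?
m = 2·KE/v² = 2·1850/(10)² = 37.0 kg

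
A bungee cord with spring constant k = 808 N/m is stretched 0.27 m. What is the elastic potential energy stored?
PE = ½kx² = ½(808)(0.27)² = 29.45 J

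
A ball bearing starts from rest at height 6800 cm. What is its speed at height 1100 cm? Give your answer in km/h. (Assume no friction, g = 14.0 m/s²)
Convert to SI: h₁−h₂ = 57.0 m
mgh₁ = mgh₂ + ½mv² ⇒ v = √(2g(h₁−h₂)) = √(2·14.0·57.0) = 39.95 m/s = 143.8 km/h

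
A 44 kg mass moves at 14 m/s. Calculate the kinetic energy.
KE = ½mv² = ½(44)(14)² = 4312.0 J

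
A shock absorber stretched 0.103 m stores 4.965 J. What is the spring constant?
k = 2·PE/x² = 2·4.965/(0.103)² = 936.0 N/m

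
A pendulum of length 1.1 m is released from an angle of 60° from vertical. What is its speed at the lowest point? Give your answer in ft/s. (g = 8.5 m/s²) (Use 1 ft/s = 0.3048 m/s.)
h = L(1 − cosθ) = 1.1(1 − cos60°) = 0.55 m
v = √(2gh) = √(2·8.5·0.55) = 3.05778 m/s = 10.03 ft/s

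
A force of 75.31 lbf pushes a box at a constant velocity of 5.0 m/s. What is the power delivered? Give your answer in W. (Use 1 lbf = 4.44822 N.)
Convert to SI: F = 334.995 N, v = 5.0 m/s
P = Fv = (334.995)(5.0) = 1675 W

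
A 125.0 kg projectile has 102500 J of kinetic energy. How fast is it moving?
v = √(2·KE/m) = √(2·102500/125.0) = 40.5 m/s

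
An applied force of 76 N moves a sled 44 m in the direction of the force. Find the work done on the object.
W = F·d = (76)(44) = 3344 J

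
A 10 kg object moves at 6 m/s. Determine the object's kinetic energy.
KE = ½mv² = ½(10)(6)² = 180.0 J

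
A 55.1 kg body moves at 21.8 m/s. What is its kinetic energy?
KE = ½mv² = ½(55.1)(21.8)² = 13090 J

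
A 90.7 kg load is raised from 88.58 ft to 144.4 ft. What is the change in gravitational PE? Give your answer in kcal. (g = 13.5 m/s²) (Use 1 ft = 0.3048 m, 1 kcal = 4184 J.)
Convert to SI: m = 90.7 kg, Δh = 17.0139 m
ΔPE = mgΔh = (90.7)(13.5)(17.0139) = 20832.7 J = 4.979 kcal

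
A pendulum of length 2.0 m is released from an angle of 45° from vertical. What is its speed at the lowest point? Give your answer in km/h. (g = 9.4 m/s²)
h = L(1 − cosθ) = 2.0(1 − cos45°) = 0.585786 m
v = √(2gh) = √(2·9.4·0.585786) = 3.31855 m/s = 11.95 km/h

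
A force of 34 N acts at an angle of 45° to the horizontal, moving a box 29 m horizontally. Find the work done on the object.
W = F·d·cosθ = (34)(29)cos(45°) = 697.2 J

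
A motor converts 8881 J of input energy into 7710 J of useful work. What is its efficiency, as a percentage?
η = W_out/W_in = 7710/8881 = 86.81%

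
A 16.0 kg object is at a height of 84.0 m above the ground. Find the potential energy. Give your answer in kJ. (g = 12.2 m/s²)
PE = mgh = (16.0)(12.2)(84.0) = 16396.8 J = 16.4 kJ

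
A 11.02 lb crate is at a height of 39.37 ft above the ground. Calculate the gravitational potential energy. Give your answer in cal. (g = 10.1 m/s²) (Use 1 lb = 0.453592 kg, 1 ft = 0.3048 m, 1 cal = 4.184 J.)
Convert to SI: m = 4.99858 kg, h = 12.0 m
PE = mgh = (4.99858)(10.1)(12.0) = 605.827 J = 144.8 cal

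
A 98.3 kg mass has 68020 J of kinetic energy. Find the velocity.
v = √(2·KE/m) = √(2·68020/98.3) = 37.2 m/s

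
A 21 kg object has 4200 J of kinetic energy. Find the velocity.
v = √(2·KE/m) = √(2·4200/21) = 20.0 m/s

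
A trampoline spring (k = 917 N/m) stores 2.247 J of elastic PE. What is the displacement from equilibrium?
x = √(2·PE/k) = √(2·2.247/917) = 0.07001 m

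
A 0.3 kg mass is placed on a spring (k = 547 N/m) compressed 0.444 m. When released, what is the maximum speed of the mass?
½kx² = ½mv² ⇒ v = x√(k/m) = (0.444)√(547/0.3) = 18.96 m/s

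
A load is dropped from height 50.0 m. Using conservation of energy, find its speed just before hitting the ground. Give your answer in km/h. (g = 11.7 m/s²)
mgh = ½mv² ⇒ v = √(2gh) = √(2·11.7·50.0) = 34.2053 m/s = 123.1 km/h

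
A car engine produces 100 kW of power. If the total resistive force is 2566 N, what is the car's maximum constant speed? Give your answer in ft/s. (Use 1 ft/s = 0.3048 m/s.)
P = Fv ⇒ v = P/F = 100000 W/2566.0 N = 38.9712 m/s = 127.9 ft/s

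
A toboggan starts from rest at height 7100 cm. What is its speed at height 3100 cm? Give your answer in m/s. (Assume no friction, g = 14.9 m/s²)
Convert to SI: h₁−h₂ = 40.0 m
mgh₁ = mgh₂ + ½mv² ⇒ v = √(2g(h₁−h₂)) = √(2·14.9·40.0) = 34.53 m/s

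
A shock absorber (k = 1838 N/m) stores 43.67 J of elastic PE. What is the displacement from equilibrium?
x = √(2·PE/k) = √(2·43.67/1838) = 0.218 m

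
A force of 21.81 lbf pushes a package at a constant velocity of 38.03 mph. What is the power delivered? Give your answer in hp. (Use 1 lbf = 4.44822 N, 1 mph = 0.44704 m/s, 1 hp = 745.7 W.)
Convert to SI: F = 97.0157 N, v = 17.0009 m/s
P = Fv = (97.0157)(17.0009) = 1649.36 W = 2.212 hp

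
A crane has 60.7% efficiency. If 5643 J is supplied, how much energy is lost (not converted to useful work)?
W_lost = W_in(1 − η) = 5643·(1 − 0.607) = 2218 J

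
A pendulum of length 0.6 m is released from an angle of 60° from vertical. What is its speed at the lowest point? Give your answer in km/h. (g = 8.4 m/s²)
h = L(1 − cosθ) = 0.6(1 − cos60°) = 0.3 m
v = √(2gh) = √(2·8.4·0.3) = 2.24499 m/s = 8.082 km/h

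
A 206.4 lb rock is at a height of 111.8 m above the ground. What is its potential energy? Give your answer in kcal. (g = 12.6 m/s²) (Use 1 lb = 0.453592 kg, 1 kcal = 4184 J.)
Convert to SI: m = 93.6214 kg, h = 111.8 m
PE = mgh = (93.6214)(12.6)(111.8) = 131883 J = 31.52 kcal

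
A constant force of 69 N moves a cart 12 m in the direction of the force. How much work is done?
W = F·d = (69)(12) = 828.0 J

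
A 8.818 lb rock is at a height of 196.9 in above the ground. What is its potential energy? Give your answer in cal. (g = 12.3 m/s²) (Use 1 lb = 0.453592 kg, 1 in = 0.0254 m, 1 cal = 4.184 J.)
Convert to SI: m = 3.99977 kg, h = 5.00126 m
PE = mgh = (3.99977)(12.3)(5.00126) = 246.048 J = 58.81 cal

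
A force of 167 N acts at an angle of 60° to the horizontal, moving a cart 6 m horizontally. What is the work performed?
W = F·d·cosθ = (167)(6)cos(60°) = 501.0 J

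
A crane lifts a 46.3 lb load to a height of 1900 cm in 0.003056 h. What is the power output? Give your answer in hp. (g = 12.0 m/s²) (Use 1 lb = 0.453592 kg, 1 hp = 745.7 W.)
Convert to SI: m = 21.0013 kg, h = 19.0 m, t = 11.0016 s
P = mgh/t = (21.0013)(12.0)(19.0)/11.0016 = 435.237 W = 0.5837 hp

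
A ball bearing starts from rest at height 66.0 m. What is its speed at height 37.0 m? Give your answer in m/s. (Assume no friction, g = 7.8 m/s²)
mgh₁ = mgh₂ + ½mv² ⇒ v = √(2g(h₁−h₂)) = √(2·7.8·29.0) = 21.27 m/s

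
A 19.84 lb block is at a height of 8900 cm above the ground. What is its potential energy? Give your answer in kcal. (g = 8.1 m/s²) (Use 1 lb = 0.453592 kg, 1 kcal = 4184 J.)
Convert to SI: m = 8.99927 kg, h = 89.0 m
PE = mgh = (8.99927)(8.1)(89.0) = 6487.57 J = 1.551 kcal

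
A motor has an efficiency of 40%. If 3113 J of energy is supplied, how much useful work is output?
W_out = η·W_in = 0.4·3113 = 1245.2 J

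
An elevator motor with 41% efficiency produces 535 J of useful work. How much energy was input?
W_in = W_out/η = 535/0.41 = 1305 J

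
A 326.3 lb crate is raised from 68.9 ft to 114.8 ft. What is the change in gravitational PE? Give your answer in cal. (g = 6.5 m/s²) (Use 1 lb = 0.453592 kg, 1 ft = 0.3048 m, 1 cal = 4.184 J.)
Convert to SI: m = 148.007 kg, Δh = 13.9903 m
ΔPE = mgΔh = (148.007)(6.5)(13.9903) = 13459.3 J = 3217 cal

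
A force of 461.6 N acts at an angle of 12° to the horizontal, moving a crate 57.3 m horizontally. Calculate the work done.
W = F·d·cosθ = (461.6)(57.3)cos(12°) = 25870 J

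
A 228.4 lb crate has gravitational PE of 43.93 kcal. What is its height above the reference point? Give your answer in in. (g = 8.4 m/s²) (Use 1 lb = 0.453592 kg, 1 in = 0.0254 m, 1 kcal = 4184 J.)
Convert to SI: m = 103.6 kg, PE = 183803 J
h = PE/(mg) = 183803/(103.6·8.4) = 211.209 m = 8315 in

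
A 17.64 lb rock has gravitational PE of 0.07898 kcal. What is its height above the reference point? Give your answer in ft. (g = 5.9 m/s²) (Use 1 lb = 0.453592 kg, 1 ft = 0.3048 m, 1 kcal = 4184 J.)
Convert to SI: m = 8.00136 kg, PE = 330.452 J
h = PE/(mg) = 330.452/(8.00136·5.9) = 6.99992 m = 22.97 ft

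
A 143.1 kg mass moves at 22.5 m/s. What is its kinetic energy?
KE = ½mv² = ½(143.1)(22.5)² = 36220 J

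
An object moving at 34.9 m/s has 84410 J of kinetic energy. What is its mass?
m = 2·KE/v² = 2·84410/(34.9)² = 138.6 kg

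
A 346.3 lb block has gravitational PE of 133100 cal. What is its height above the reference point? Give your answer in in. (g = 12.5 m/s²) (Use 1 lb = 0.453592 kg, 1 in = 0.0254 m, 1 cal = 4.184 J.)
Convert to SI: m = 157.079 kg, PE = 556890 J
h = PE/(mg) = 556890/(157.079·12.5) = 283.623 m = 11170 in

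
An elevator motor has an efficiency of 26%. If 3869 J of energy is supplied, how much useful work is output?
W_out = η·W_in = 0.26·3869 = 1005.94 J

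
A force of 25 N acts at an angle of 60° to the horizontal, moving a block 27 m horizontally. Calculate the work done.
W = F·d·cosθ = (25)(27)cos(60°) = 337.5 J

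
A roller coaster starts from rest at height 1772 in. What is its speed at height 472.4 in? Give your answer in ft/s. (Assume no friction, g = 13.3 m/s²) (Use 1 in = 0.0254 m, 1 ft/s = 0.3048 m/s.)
Convert to SI: h₁−h₂ = 33.0098 m
mgh₁ = mgh₂ + ½mv² ⇒ v = √(2g(h₁−h₂)) = √(2·13.3·33.0098) = 29.6321 m/s = 97.22 ft/s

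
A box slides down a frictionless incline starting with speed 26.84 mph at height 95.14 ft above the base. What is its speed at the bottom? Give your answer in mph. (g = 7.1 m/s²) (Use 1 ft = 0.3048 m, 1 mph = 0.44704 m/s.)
Convert to SI: v₀ = 11.9986 m/s, h = 28.9987 m
½mv₀² + mgh = ½mv² ⇒ v = √(v₀² + 2gh) = √(11.9986² + 2·7.1·28.9987) = 23.5743 m/s = 52.73 mph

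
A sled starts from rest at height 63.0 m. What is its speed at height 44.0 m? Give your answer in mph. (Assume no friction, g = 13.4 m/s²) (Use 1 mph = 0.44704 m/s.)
mgh₁ = mgh₂ + ½mv² ⇒ v = √(2g(h₁−h₂)) = √(2·13.4·19.0) = 22.5655 m/s = 50.48 mph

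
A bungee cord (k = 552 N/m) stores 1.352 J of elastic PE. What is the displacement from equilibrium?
x = √(2·PE/k) = √(2·1.352/552) = 0.06999 m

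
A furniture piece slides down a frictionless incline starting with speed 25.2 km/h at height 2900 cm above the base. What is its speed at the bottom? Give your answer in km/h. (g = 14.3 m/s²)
Convert to SI: v₀ = 7.0 m/s, h = 29.0 m
½mv₀² + mgh = ½mv² ⇒ v = √(v₀² + 2gh) = √(7.0² + 2·14.3·29.0) = 29.6378 m/s = 106.7 km/h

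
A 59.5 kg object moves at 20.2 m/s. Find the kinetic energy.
KE = ½mv² = ½(59.5)(20.2)² = 12140 J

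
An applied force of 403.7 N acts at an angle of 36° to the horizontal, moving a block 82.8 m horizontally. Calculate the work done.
W = F·d·cosθ = (403.7)(82.8)cos(36°) = 27040 J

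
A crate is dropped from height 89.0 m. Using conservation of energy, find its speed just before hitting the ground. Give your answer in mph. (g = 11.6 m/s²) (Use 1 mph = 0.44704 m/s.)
mgh = ½mv² ⇒ v = √(2gh) = √(2·11.6·89.0) = 45.4401 m/s = 101.6 mph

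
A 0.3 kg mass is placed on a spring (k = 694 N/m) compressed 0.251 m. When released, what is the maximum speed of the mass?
½kx² = ½mv² ⇒ v = x√(k/m) = (0.251)√(694/0.3) = 12.07 m/s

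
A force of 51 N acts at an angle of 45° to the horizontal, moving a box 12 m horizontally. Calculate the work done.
W = F·d·cosθ = (51)(12)cos(45°) = 432.7 J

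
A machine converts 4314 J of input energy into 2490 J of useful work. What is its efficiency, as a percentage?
η = W_out/W_in = 2490/4314 = 57.72%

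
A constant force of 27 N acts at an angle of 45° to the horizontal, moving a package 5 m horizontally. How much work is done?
W = F·d·cosθ = (27)(5)cos(45°) = 95.46 J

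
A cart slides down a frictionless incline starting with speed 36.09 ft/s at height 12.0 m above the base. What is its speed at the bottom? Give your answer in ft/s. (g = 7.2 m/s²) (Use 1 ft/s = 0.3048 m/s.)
Convert to SI: v₀ = 11.0002 m/s, h = 12.0 m
½mv₀² + mgh = ½mv² ⇒ v = √(v₀² + 2gh) = √(11.0002² + 2·7.2·12.0) = 17.1407 m/s = 56.24 ft/s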